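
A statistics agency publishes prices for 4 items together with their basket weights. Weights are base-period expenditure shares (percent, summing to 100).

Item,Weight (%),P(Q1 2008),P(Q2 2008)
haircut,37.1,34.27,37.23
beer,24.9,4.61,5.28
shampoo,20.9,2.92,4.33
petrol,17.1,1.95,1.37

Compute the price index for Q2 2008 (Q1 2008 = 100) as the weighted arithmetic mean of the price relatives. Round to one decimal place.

111.8

haircut: 37.1 × (37.23/34.27) = 37.1 × 1.086373 = 40.3044
beer: 24.9 × (5.28/4.61) = 24.9 × 1.145336 = 28.5189
shampoo: 20.9 × (4.33/2.92) = 20.9 × 1.482877 = 30.9921
petrol: 17.1 × (1.37/1.95) = 17.1 × 0.702564 = 12.0138
Index = Σ wᵢ·(p₁ᵢ/p₀ᵢ) = 40.3044 + 28.5189 + 30.9921 + 12.0138 = 111.8293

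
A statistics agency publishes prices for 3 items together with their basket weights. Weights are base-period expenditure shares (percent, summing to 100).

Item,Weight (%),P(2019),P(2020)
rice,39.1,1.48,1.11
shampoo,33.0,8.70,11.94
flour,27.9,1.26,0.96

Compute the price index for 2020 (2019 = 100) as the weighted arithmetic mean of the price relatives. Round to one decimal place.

95.9

rice: 39.1 × (1.11/1.48) = 39.1 × 0.750000 = 29.3250
shampoo: 33.0 × (11.94/8.70) = 33.0 × 1.372414 = 45.2897
flour: 27.9 × (0.96/1.26) = 27.9 × 0.761905 = 21.2571
Index = Σ wᵢ·(p₁ᵢ/p₀ᵢ) = 29.3250 + 45.2897 + 21.2571 = 95.8718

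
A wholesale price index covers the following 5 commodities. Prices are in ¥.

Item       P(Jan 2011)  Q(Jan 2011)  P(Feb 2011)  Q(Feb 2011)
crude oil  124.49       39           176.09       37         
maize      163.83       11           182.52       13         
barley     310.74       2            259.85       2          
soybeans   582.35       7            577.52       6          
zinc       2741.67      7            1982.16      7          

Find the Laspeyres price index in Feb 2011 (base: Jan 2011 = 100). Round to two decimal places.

Laspeyres price index uses base-period quantities as weights.
ΣP(Feb 2011)·Q(Jan 2011) = 176.09×39 + 182.52×11 + 259.85×2 + 577.52×7 + 1982.16×7 = 6867.51 + 2007.72 + 519.7 + 4042.64 + 13875.12 = 27312.69
ΣP(Jan 2011)·Q(Jan 2011) = 124.49×39 + 163.83×11 + 310.74×2 + 582.35×7 + 2741.67×7 = 4855.11 + 1802.13 + 621.48 + 4076.45 + 19191.69 = 30546.86
Index = 27312.69 / 30546.86 × 100 = 89.4124

89.41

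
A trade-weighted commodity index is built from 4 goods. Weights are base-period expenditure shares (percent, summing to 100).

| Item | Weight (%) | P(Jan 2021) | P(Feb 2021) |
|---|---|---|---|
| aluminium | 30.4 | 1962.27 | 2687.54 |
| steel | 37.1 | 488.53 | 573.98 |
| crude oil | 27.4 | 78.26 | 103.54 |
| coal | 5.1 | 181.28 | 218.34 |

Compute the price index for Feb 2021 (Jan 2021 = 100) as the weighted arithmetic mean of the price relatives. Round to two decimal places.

aluminium: 30.4 × (2687.54/1962.27) = 30.4 × 1.369608 = 41.6361
steel: 37.1 × (573.98/488.53) = 37.1 × 1.174912 = 43.5893
crude oil: 27.4 × (103.54/78.26) = 27.4 × 1.323026 = 36.2509
coal: 5.1 × (218.34/181.28) = 5.1 × 1.204435 = 6.1426
Index = Σ wᵢ·(p₁ᵢ/p₀ᵢ) = 41.6361 + 43.5893 + 36.2509 + 6.1426 = 127.6189

127.62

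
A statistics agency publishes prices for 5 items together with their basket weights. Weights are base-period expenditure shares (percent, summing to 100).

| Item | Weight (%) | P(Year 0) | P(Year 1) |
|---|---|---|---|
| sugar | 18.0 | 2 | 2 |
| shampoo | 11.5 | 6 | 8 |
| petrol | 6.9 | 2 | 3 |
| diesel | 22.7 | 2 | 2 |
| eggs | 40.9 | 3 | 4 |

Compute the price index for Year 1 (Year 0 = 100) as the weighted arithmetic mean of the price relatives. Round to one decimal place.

120.9

sugar: 18.0 × (2/2) = 18.0 × 1.000000 = 18.0000
shampoo: 11.5 × (8/6) = 11.5 × 1.333333 = 15.3333
petrol: 6.9 × (3/2) = 6.9 × 1.500000 = 10.3500
diesel: 22.7 × (2/2) = 22.7 × 1.000000 = 22.7000
eggs: 40.9 × (4/3) = 40.9 × 1.333333 = 54.5333
Index = Σ wᵢ·(p₁ᵢ/p₀ᵢ) = 18.0000 + 15.3333 + 10.3500 + 22.7000 + 54.5333 = 120.9167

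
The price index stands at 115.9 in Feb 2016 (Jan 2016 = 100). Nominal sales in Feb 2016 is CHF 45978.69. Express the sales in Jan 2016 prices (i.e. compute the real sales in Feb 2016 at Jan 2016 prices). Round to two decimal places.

Real = Nominal ÷ (Index/100) = 45978.69 ÷ (115.9/100)
     = 45978.69 ÷ 1.159 = 39671.0009

39671.00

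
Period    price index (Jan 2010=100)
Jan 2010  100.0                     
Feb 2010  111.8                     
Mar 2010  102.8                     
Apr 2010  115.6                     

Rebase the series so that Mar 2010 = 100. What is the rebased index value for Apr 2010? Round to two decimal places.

112.45

Rebased(Apr 2010) = 115.6 / 102.8 × 100 = 112.4514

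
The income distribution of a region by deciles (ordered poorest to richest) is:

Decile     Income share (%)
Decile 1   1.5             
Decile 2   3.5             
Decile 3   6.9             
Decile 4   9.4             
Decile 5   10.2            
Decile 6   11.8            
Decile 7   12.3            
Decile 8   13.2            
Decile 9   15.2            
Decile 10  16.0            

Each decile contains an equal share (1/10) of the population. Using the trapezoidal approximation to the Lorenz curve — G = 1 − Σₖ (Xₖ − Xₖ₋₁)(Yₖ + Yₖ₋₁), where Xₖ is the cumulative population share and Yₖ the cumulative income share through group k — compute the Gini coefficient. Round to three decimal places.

Cumulative income shares Yₖ: 0.0150, 0.0500, 0.1190, 0.2130, 0.3150, 0.4330, 0.5560, 0.6880, 0.8400, 1.0000
Σ (Xₖ−Xₖ₋₁)(Yₖ+Yₖ₋₁) = (1/10)(0.0150+0.0000) + (1/10)(0.0500+0.0150) + (1/10)(0.1190+0.0500) + (1/10)(0.2130+0.1190) + (1/10)(0.3150+0.2130) + (1/10)(0.4330+0.3150) + (1/10)(0.5560+0.4330) + (1/10)(0.6880+0.5560) + (1/10)(0.8400+0.6880) + (1/10)(1.0000+0.8400)
  = 0.0015 + 0.0065 + 0.0169 + 0.0332 + 0.0528 + 0.0748 + 0.0989 + 0.1244 + 0.1528 + 0.1840 = 0.7458
G = 1 − 0.7458 = 0.2542

0.254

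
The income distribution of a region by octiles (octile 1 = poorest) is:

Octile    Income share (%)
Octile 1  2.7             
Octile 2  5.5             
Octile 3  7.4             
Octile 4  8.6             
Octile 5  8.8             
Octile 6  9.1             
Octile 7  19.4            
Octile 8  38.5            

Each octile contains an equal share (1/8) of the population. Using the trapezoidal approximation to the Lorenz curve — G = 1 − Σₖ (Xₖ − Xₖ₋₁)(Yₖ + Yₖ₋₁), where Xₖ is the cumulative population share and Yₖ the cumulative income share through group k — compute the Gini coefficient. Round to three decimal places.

Cumulative income shares Yₖ: 0.0270, 0.0820, 0.1560, 0.2420, 0.3300, 0.4210, 0.6150, 1.0000
Σ (Xₖ−Xₖ₋₁)(Yₖ+Yₖ₋₁) = (1/8)(0.0270+0.0000) + (1/8)(0.0820+0.0270) + (1/8)(0.1560+0.0820) + (1/8)(0.2420+0.1560) + (1/8)(0.3300+0.2420) + (1/8)(0.4210+0.3300) + (1/8)(0.6150+0.4210) + (1/8)(1.0000+0.6150)
  = 0.0034 + 0.0136 + 0.0298 + 0.0498 + 0.0715 + 0.0939 + 0.1295 + 0.2019 = 0.5933
G = 1 − 0.5933 = 0.4067

0.407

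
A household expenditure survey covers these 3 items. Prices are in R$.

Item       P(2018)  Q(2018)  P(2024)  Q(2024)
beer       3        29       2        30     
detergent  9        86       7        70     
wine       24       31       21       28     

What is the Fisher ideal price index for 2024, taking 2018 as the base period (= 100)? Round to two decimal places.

Laspeyres component (base-period weights):
ΣP(2024)Q(2018) = 2×29 + 7×86 + 21×31 = 58 + 602 + 651 = 1311
ΣP(2018)Q(2018) = 3×29 + 9×86 + 24×31 = 87 + 774 + 744 = 1605
L = 1311 / 1605 × 100 = 81.6822
Paasche component (current-period weights):
ΣP(2024)Q(2024) = 2×30 + 7×70 + 21×28 = 60 + 490 + 588 = 1138
ΣP(2018)Q(2024) = 3×30 + 9×70 + 24×28 = 90 + 630 + 672 = 1392
P = 1138 / 1392 × 100 = 81.7529
Fisher = √(L × P) = √(81.6822 × 81.7529) = 81.7176

81.72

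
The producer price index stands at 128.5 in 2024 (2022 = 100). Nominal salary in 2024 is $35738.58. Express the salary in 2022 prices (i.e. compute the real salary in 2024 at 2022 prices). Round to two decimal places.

27812.12

Real = Nominal ÷ (Index/100) = 35738.58 ÷ (128.5/100)
     = 35738.58 ÷ 1.285 = 27812.1245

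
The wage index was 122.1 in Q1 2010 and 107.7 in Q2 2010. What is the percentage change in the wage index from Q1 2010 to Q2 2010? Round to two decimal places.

Change = (107.7 − 122.1) / 122.1 × 100
       = -14.4 / 122.1 × 100 = -11.7936%

-11.79%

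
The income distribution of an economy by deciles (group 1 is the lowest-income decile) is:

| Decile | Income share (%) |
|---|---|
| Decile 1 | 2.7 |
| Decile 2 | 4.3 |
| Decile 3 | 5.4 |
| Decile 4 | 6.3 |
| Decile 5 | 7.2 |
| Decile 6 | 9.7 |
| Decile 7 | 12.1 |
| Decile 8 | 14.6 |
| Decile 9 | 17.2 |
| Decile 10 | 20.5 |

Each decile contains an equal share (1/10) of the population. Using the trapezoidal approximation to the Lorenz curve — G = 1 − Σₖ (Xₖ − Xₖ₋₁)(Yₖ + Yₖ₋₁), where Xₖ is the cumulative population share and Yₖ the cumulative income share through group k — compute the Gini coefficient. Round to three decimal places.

0.316

Cumulative income shares Yₖ: 0.0270, 0.0700, 0.1240, 0.1870, 0.2590, 0.3560, 0.4770, 0.6230, 0.7950, 1.0000
Σ (Xₖ−Xₖ₋₁)(Yₖ+Yₖ₋₁) = (1/10)(0.0270+0.0000) + (1/10)(0.0700+0.0270) + (1/10)(0.1240+0.0700) + (1/10)(0.1870+0.1240) + (1/10)(0.2590+0.1870) + (1/10)(0.3560+0.2590) + (1/10)(0.4770+0.3560) + (1/10)(0.6230+0.4770) + (1/10)(0.7950+0.6230) + (1/10)(1.0000+0.7950)
  = 0.0027 + 0.0097 + 0.0194 + 0.0311 + 0.0446 + 0.0615 + 0.0833 + 0.1100 + 0.1418 + 0.1795 = 0.6836
G = 1 − 0.6836 = 0.3164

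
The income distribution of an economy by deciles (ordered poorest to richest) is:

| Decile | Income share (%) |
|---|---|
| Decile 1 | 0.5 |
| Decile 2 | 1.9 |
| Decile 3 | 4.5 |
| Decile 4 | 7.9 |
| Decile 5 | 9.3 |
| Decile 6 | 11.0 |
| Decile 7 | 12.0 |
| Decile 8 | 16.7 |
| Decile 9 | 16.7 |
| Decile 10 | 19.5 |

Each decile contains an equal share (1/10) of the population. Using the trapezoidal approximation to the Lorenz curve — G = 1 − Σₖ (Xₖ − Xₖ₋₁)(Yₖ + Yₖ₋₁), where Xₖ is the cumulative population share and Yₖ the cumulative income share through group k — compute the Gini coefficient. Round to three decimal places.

Cumulative income shares Yₖ: 0.0050, 0.0240, 0.0690, 0.1480, 0.2410, 0.3510, 0.4710, 0.6380, 0.8050, 1.0000
Σ (Xₖ−Xₖ₋₁)(Yₖ+Yₖ₋₁) = (1/10)(0.0050+0.0000) + (1/10)(0.0240+0.0050) + (1/10)(0.0690+0.0240) + (1/10)(0.1480+0.0690) + (1/10)(0.2410+0.1480) + (1/10)(0.3510+0.2410) + (1/10)(0.4710+0.3510) + (1/10)(0.6380+0.4710) + (1/10)(0.8050+0.6380) + (1/10)(1.0000+0.8050)
  = 0.0005 + 0.0029 + 0.0093 + 0.0217 + 0.0389 + 0.0592 + 0.0822 + 0.1109 + 0.1443 + 0.1805 = 0.6504
G = 1 − 0.6504 = 0.3496

0.350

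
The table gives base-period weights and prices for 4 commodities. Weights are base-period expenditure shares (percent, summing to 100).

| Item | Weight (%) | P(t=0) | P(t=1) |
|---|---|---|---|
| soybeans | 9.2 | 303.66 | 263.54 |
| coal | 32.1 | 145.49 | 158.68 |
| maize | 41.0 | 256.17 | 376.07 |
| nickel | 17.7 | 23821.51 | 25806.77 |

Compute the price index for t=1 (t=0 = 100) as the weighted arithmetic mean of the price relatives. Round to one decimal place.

122.4

soybeans: 9.2 × (263.54/303.66) = 9.2 × 0.867879 = 7.9845
coal: 32.1 × (158.68/145.49) = 32.1 × 1.090659 = 35.0102
maize: 41.0 × (376.07/256.17) = 41.0 × 1.468049 = 60.1900
nickel: 17.7 × (25806.77/23821.51) = 17.7 × 1.083339 = 19.1751
Index = Σ wᵢ·(p₁ᵢ/p₀ᵢ) = 7.9845 + 35.0102 + 60.1900 + 19.1751 = 122.3597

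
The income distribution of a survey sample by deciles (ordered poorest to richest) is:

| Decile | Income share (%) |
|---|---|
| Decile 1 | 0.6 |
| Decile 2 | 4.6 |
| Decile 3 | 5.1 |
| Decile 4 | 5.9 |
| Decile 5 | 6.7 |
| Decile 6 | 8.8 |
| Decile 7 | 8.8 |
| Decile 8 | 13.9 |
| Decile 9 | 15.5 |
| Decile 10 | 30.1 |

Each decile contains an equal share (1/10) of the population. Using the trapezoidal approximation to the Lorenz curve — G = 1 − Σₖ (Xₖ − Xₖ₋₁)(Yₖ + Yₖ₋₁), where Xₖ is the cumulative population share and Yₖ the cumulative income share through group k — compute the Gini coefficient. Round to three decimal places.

Cumulative income shares Yₖ: 0.0060, 0.0520, 0.1030, 0.1620, 0.2290, 0.3170, 0.4050, 0.5440, 0.6990, 1.0000
Σ (Xₖ−Xₖ₋₁)(Yₖ+Yₖ₋₁) = (1/10)(0.0060+0.0000) + (1/10)(0.0520+0.0060) + (1/10)(0.1030+0.0520) + (1/10)(0.1620+0.1030) + (1/10)(0.2290+0.1620) + (1/10)(0.3170+0.2290) + (1/10)(0.4050+0.3170) + (1/10)(0.5440+0.4050) + (1/10)(0.6990+0.5440) + (1/10)(1.0000+0.6990)
  = 0.0006 + 0.0058 + 0.0155 + 0.0265 + 0.0391 + 0.0546 + 0.0722 + 0.0949 + 0.1243 + 0.1699 = 0.6034
G = 1 − 0.6034 = 0.3966

0.397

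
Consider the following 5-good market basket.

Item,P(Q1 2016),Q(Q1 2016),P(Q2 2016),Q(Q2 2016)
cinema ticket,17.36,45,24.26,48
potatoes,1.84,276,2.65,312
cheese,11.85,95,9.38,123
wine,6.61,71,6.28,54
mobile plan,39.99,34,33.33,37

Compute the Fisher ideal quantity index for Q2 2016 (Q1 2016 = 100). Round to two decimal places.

110.33

Laspeyres component (base-period weights):
ΣP(Q1 2016)Q(Q2 2016) = 17.36×48 + 1.84×312 + 11.85×123 + 6.61×54 + 39.99×37 = 833.28 + 574.08 + 1457.55 + 356.94 + 1479.63 = 4701.48
ΣP(Q1 2016)Q(Q1 2016) = 17.36×45 + 1.84×276 + 11.85×95 + 6.61×71 + 39.99×34 = 781.2 + 507.84 + 1125.75 + 469.31 + 1359.66 = 4243.76
L = 4701.48 / 4243.76 × 100 = 110.7857
Paasche component (current-period weights):
ΣP(Q2 2016)Q(Q2 2016) = 24.26×48 + 2.65×312 + 9.38×123 + 6.28×54 + 33.33×37 = 1164.48 + 826.8 + 1153.74 + 339.12 + 1233.21 = 4717.35
ΣP(Q2 2016)Q(Q1 2016) = 24.26×45 + 2.65×276 + 9.38×95 + 6.28×71 + 33.33×34 = 1091.7 + 731.4 + 891.1 + 445.88 + 1133.22 = 4293.3
P = 4717.35 / 4293.3 × 100 = 109.8770
Fisher = √(L × P) = √(110.7857 × 109.8770) = 110.3304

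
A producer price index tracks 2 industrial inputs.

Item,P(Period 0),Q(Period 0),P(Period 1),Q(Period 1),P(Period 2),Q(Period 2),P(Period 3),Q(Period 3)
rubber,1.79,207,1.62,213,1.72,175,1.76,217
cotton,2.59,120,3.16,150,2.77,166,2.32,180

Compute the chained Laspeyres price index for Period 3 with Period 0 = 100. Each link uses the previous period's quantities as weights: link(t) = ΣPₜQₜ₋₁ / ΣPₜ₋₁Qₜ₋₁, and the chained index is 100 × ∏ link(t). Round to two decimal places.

Link Period 0→Period 1:
ΣP(Period 1)Q(Period 0) = 1.62×207 + 3.16×120 = 335.34 + 379.2 = 714.54
ΣP(Period 0)Q(Period 0) = 1.79×207 + 2.59×120 = 370.53 + 310.8 = 681.33
link = 714.54/681.33 = 1.048743
Link Period 1→Period 2:
ΣP(Period 2)Q(Period 1) = 1.72×213 + 2.77×150 = 366.36 + 415.5 = 781.86
ΣP(Period 1)Q(Period 1) = 1.62×213 + 3.16×150 = 345.06 + 474 = 819.06
link = 781.86/819.06 = 0.954582
Link Period 2→Period 3:
ΣP(Period 3)Q(Period 2) = 1.76×175 + 2.32×166 = 308 + 385.12 = 693.12
ΣP(Period 2)Q(Period 2) = 1.72×175 + 2.77×166 = 301 + 459.82 = 760.82
link = 693.12/760.82 = 0.911017
Chained index = 100 × 1.048743 × 0.954582 × 0.911017 = 91.2029

91.20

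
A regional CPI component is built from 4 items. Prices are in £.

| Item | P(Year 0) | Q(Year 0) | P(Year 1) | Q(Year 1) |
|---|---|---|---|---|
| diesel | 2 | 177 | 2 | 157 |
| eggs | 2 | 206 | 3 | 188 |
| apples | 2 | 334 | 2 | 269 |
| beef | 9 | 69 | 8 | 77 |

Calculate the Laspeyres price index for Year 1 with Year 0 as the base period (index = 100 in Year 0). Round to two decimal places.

106.67

Laspeyres price index uses base-period quantities as weights.
ΣP(Year 1)·Q(Year 0) = 2×177 + 3×206 + 2×334 + 8×69 = 354 + 618 + 668 + 552 = 2192
ΣP(Year 0)·Q(Year 0) = 2×177 + 2×206 + 2×334 + 9×69 = 354 + 412 + 668 + 621 = 2055
Index = 2192 / 2055 × 100 = 106.6667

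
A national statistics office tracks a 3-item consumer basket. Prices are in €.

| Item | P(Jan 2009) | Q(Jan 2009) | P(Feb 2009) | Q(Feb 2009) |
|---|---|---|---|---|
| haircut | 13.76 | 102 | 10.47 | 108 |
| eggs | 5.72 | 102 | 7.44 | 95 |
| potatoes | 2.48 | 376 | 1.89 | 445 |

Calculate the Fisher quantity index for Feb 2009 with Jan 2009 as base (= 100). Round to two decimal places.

Laspeyres component (base-period weights):
ΣP(Jan 2009)Q(Feb 2009) = 13.76×108 + 5.72×95 + 2.48×445 = 1486.08 + 543.4 + 1103.6 = 3133.08
ΣP(Jan 2009)Q(Jan 2009) = 13.76×102 + 5.72×102 + 2.48×376 = 1403.52 + 583.44 + 932.48 = 2919.44
L = 3133.08 / 2919.44 × 100 = 107.3178
Paasche component (current-period weights):
ΣP(Feb 2009)Q(Feb 2009) = 10.47×108 + 7.44×95 + 1.89×445 = 1130.76 + 706.8 + 841.05 = 2678.61
ΣP(Feb 2009)Q(Jan 2009) = 10.47×102 + 7.44×102 + 1.89×376 = 1067.94 + 758.88 + 710.64 = 2537.46
P = 2678.61 / 2537.46 × 100 = 105.5626
Fisher = √(L × P) = √(107.3178 × 105.5626) = 106.4366

106.44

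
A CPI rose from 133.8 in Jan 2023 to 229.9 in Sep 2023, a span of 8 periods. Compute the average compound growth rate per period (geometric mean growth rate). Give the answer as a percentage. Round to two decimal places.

Growth factor = (229.9/133.8)^(1/8) = (1.718236)^(1/8) = 1.070004
Growth rate = 1.070004 − 1 = 0.070004 = 7.0004%

7.00%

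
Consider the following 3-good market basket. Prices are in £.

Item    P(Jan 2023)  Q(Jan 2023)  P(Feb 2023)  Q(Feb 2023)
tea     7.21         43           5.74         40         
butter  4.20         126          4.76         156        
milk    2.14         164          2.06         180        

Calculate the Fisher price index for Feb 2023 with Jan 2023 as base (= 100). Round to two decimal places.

100.29

Laspeyres component (base-period weights):
ΣP(Feb 2023)Q(Jan 2023) = 5.74×43 + 4.76×126 + 2.06×164 = 246.82 + 599.76 + 337.84 = 1184.42
ΣP(Jan 2023)Q(Jan 2023) = 7.21×43 + 4.20×126 + 2.14×164 = 310.03 + 529.2 + 350.96 = 1190.19
L = 1184.42 / 1190.19 × 100 = 99.5152
Paasche component (current-period weights):
ΣP(Feb 2023)Q(Feb 2023) = 5.74×40 + 4.76×156 + 2.06×180 = 229.6 + 742.56 + 370.8 = 1342.96
ΣP(Jan 2023)Q(Feb 2023) = 7.21×40 + 4.20×156 + 2.14×180 = 288.4 + 655.2 + 385.2 = 1328.8
P = 1342.96 / 1328.8 × 100 = 101.0656
Fisher = √(L × P) = √(99.5152 × 101.0656) = 100.2874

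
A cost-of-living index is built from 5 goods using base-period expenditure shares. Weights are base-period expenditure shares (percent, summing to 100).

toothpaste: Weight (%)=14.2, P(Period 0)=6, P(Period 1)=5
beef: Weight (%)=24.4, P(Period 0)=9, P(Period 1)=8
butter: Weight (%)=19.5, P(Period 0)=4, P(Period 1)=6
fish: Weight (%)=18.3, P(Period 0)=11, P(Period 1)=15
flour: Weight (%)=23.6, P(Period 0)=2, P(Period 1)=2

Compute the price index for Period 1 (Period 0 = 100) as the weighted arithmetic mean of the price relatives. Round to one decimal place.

111.3

toothpaste: 14.2 × (5/6) = 14.2 × 0.833333 = 11.8333
beef: 24.4 × (8/9) = 24.4 × 0.888889 = 21.6889
butter: 19.5 × (6/4) = 19.5 × 1.500000 = 29.2500
fish: 18.3 × (15/11) = 18.3 × 1.363636 = 24.9545
flour: 23.6 × (2/2) = 23.6 × 1.000000 = 23.6000
Index = Σ wᵢ·(p₁ᵢ/p₀ᵢ) = 11.8333 + 21.6889 + 29.2500 + 24.9545 + 23.6000 = 111.3268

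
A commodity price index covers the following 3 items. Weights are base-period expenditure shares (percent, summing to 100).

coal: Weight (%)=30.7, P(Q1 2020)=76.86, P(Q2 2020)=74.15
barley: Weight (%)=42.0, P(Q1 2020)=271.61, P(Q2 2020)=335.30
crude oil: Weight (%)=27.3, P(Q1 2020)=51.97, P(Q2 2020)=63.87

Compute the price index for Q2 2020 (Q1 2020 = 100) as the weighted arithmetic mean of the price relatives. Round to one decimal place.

coal: 30.7 × (74.15/76.86) = 30.7 × 0.964741 = 29.6176
barley: 42.0 × (335.30/271.61) = 42.0 × 1.234491 = 51.8486
crude oil: 27.3 × (63.87/51.97) = 27.3 × 1.228978 = 33.5511
Index = Σ wᵢ·(p₁ᵢ/p₀ᵢ) = 29.6176 + 51.8486 + 33.5511 = 115.0173

115.0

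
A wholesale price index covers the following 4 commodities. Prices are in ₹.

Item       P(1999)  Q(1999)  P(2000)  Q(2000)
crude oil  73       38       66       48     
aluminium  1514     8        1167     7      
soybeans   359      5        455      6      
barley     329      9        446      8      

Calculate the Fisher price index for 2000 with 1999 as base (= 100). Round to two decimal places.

Laspeyres component (base-period weights):
ΣP(2000)Q(1999) = 66×38 + 1167×8 + 455×5 + 446×9 = 2508 + 9336 + 2275 + 4014 = 18133
ΣP(1999)Q(1999) = 73×38 + 1514×8 + 359×5 + 329×9 = 2774 + 12112 + 1795 + 2961 = 19642
L = 18133 / 19642 × 100 = 92.3175
Paasche component (current-period weights):
ΣP(2000)Q(2000) = 66×48 + 1167×7 + 455×6 + 446×8 = 3168 + 8169 + 2730 + 3568 = 17635
ΣP(1999)Q(2000) = 73×48 + 1514×7 + 359×6 + 329×8 = 3504 + 10598 + 2154 + 2632 = 18888
P = 17635 / 18888 × 100 = 93.3662
Fisher = √(L × P) = √(92.3175 × 93.3662) = 92.8403

92.84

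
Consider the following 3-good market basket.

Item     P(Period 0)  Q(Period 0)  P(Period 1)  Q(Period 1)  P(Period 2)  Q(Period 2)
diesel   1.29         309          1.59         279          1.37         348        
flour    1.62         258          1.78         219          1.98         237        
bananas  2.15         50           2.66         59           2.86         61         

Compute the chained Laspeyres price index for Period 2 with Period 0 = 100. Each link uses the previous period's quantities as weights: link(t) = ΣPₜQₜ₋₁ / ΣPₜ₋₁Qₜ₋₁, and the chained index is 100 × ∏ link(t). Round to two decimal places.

116.57

Link Period 0→Period 1:
ΣP(Period 1)Q(Period 0) = 1.59×309 + 1.78×258 + 2.66×50 = 491.31 + 459.24 + 133 = 1083.55
ΣP(Period 0)Q(Period 0) = 1.29×309 + 1.62×258 + 2.15×50 = 398.61 + 417.96 + 107.5 = 924.07
link = 1083.55/924.07 = 1.172584
Link Period 1→Period 2:
ΣP(Period 2)Q(Period 1) = 1.37×279 + 1.98×219 + 2.86×59 = 382.23 + 433.62 + 168.74 = 984.59
ΣP(Period 1)Q(Period 1) = 1.59×279 + 1.78×219 + 2.66×59 = 443.61 + 389.82 + 156.94 = 990.37
link = 984.59/990.37 = 0.994164
Chained index = 100 × 1.172584 × 0.994164 = 116.5741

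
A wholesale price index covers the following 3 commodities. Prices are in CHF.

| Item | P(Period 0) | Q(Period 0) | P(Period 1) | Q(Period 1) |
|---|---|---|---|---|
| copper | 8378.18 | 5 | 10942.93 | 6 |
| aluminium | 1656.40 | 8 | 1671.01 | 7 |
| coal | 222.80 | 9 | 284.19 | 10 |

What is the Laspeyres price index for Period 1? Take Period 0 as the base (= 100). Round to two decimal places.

123.61

Laspeyres price index uses base-period quantities as weights.
ΣP(Period 1)·Q(Period 0) = 10942.93×5 + 1671.01×8 + 284.19×9 = 54714.65 + 13368.08 + 2557.71 = 70640.44
ΣP(Period 0)·Q(Period 0) = 8378.18×5 + 1656.40×8 + 222.80×9 = 41890.9 + 13251.2 + 2005.2 = 57147.3
Index = 70640.44 / 57147.3 × 100 = 123.6112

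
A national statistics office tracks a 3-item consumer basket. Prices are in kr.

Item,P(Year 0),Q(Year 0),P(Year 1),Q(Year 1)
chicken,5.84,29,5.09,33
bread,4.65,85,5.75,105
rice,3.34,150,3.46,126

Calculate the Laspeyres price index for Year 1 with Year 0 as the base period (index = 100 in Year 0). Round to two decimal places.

Laspeyres price index uses base-period quantities as weights.
ΣP(Year 1)·Q(Year 0) = 5.09×29 + 5.75×85 + 3.46×150 = 147.61 + 488.75 + 519 = 1155.36
ΣP(Year 0)·Q(Year 0) = 5.84×29 + 4.65×85 + 3.34×150 = 169.36 + 395.25 + 501 = 1065.61
Index = 1155.36 / 1065.61 × 100 = 108.4224

108.42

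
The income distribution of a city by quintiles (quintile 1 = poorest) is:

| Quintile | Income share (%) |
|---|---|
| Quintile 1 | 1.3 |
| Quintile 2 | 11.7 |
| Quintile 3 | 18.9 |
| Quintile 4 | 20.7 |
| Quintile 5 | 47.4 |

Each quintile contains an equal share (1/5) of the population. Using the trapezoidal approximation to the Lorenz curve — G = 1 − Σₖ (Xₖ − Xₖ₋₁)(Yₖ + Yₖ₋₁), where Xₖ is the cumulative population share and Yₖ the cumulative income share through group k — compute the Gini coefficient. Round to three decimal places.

Cumulative income shares Yₖ: 0.0130, 0.1300, 0.3190, 0.5260, 1.0000
Σ (Xₖ−Xₖ₋₁)(Yₖ+Yₖ₋₁) = (1/5)(0.0130+0.0000) + (1/5)(0.1300+0.0130) + (1/5)(0.3190+0.1300) + (1/5)(0.5260+0.3190) + (1/5)(1.0000+0.5260)
  = 0.0026 + 0.0286 + 0.0898 + 0.1690 + 0.3052 = 0.5952
G = 1 − 0.5952 = 0.4048

0.405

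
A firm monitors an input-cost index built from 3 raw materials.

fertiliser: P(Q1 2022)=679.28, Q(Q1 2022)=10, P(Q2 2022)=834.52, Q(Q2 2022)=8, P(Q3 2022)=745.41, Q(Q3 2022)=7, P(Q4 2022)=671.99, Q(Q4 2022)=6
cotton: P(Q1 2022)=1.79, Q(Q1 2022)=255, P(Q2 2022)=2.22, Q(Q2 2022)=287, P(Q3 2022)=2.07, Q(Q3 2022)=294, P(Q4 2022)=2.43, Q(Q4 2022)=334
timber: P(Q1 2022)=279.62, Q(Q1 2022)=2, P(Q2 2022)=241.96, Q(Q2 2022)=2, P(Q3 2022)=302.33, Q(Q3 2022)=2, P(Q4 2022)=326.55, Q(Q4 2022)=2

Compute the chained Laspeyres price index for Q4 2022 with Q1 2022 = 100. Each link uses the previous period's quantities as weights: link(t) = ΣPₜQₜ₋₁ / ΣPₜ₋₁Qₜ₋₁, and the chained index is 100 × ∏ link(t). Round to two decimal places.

104.34

Link Q1 2022→Q2 2022:
ΣP(Q2 2022)Q(Q1 2022) = 834.52×10 + 2.22×255 + 241.96×2 = 8345.2 + 566.1 + 483.92 = 9395.22
ΣP(Q1 2022)Q(Q1 2022) = 679.28×10 + 1.79×255 + 279.62×2 = 6792.8 + 456.45 + 559.24 = 7808.49
link = 9395.22/7808.49 = 1.203206
Link Q2 2022→Q3 2022:
ΣP(Q3 2022)Q(Q2 2022) = 745.41×8 + 2.07×287 + 302.33×2 = 5963.28 + 594.09 + 604.66 = 7162.03
ΣP(Q2 2022)Q(Q2 2022) = 834.52×8 + 2.22×287 + 241.96×2 = 6676.16 + 637.14 + 483.92 = 7797.22
link = 7162.03/7797.22 = 0.918536
Link Q3 2022→Q4 2022:
ΣP(Q4 2022)Q(Q3 2022) = 671.99×7 + 2.43×294 + 326.55×2 = 4703.93 + 714.42 + 653.1 = 6071.45
ΣP(Q3 2022)Q(Q3 2022) = 745.41×7 + 2.07×294 + 302.33×2 = 5217.87 + 608.58 + 604.66 = 6431.11
link = 6071.45/6431.11 = 0.944075
Chained index = 100 × 1.203206 × 0.918536 × 0.944075 = 104.3381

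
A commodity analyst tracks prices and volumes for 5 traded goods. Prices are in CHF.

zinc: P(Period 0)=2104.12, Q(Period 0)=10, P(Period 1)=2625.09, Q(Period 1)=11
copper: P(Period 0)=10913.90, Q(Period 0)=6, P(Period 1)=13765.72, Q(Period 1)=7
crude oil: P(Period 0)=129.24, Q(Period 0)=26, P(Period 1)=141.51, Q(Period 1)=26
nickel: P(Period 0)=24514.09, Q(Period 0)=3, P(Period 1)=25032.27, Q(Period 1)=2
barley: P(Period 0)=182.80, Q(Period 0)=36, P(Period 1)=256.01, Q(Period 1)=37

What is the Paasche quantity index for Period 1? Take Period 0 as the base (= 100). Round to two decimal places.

95.74

Paasche quantity index uses current-period prices as weights.
ΣP(Period 1)·Q(Period 1) = 2625.09×11 + 13765.72×7 + 141.51×26 + 25032.27×2 + 256.01×37 = 28875.99 + 96360.04 + 3679.26 + 50064.54 + 9472.37 = 188452.2
ΣP(Period 1)·Q(Period 0) = 2625.09×10 + 13765.72×6 + 141.51×26 + 25032.27×3 + 256.01×36 = 26250.9 + 82594.32 + 3679.26 + 75096.81 + 9216.36 = 196837.65
Index = 188452.2 / 196837.65 × 100 = 95.7399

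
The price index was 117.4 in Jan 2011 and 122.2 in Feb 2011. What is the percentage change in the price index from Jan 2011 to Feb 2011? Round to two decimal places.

Change = (122.2 − 117.4) / 117.4 × 100
       = 4.8 / 117.4 × 100 = 4.0886%

4.09%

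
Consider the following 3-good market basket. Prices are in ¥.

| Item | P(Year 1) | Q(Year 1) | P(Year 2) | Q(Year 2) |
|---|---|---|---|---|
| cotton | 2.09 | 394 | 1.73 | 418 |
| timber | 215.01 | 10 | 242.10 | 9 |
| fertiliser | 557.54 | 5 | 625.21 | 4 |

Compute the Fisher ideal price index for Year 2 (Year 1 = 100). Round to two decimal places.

107.67

Laspeyres component (base-period weights):
ΣP(Year 2)Q(Year 1) = 1.73×394 + 242.10×10 + 625.21×5 = 681.62 + 2421 + 3126.05 = 6228.67
ΣP(Year 1)Q(Year 1) = 2.09×394 + 215.01×10 + 557.54×5 = 823.46 + 2150.1 + 2787.7 = 5761.26
L = 6228.67 / 5761.26 × 100 = 108.1130
Paasche component (current-period weights):
ΣP(Year 2)Q(Year 2) = 1.73×418 + 242.10×9 + 625.21×4 = 723.14 + 2178.9 + 2500.84 = 5402.88
ΣP(Year 1)Q(Year 2) = 2.09×418 + 215.01×9 + 557.54×4 = 873.62 + 1935.09 + 2230.16 = 5038.87
P = 5402.88 / 5038.87 × 100 = 107.2240
Fisher = √(L × P) = √(108.1130 × 107.2240) = 107.6676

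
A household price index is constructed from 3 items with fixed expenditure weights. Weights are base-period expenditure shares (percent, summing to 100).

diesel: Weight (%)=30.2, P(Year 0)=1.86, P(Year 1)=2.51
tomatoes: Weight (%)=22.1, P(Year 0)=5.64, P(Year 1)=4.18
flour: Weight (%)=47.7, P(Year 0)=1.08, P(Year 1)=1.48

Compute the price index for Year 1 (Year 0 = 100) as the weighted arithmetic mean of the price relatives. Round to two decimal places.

122.50

diesel: 30.2 × (2.51/1.86) = 30.2 × 1.349462 = 40.7538
tomatoes: 22.1 × (4.18/5.64) = 22.1 × 0.741135 = 16.3791
flour: 47.7 × (1.48/1.08) = 47.7 × 1.370370 = 65.3667
Index = Σ wᵢ·(p₁ᵢ/p₀ᵢ) = 40.7538 + 16.3791 + 65.3667 = 122.4995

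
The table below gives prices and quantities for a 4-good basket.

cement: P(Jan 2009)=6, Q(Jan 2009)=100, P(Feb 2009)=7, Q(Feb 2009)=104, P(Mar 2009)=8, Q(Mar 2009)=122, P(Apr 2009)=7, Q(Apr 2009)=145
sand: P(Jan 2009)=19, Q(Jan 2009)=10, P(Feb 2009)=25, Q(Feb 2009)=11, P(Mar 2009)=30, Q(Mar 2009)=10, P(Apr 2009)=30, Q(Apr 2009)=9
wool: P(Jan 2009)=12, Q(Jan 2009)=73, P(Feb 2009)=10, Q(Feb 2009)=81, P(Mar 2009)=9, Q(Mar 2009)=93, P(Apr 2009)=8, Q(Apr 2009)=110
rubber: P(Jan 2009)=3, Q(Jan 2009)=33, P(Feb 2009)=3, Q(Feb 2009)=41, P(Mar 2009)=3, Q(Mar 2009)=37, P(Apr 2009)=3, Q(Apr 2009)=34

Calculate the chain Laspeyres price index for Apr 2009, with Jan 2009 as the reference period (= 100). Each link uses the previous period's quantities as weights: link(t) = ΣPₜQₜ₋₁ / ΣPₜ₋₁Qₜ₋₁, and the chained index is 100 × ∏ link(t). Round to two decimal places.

Link Jan 2009→Feb 2009:
ΣP(Feb 2009)Q(Jan 2009) = 7×100 + 25×10 + 10×73 + 3×33 = 700 + 250 + 730 + 99 = 1779
ΣP(Jan 2009)Q(Jan 2009) = 6×100 + 19×10 + 12×73 + 3×33 = 600 + 190 + 876 + 99 = 1765
link = 1779/1765 = 1.007932
Link Feb 2009→Mar 2009:
ΣP(Mar 2009)Q(Feb 2009) = 8×104 + 30×11 + 9×81 + 3×41 = 832 + 330 + 729 + 123 = 2014
ΣP(Feb 2009)Q(Feb 2009) = 7×104 + 25×11 + 10×81 + 3×41 = 728 + 275 + 810 + 123 = 1936
link = 2014/1936 = 1.040289
Link Mar 2009→Apr 2009:
ΣP(Apr 2009)Q(Mar 2009) = 7×122 + 30×10 + 8×93 + 3×37 = 854 + 300 + 744 + 111 = 2009
ΣP(Mar 2009)Q(Mar 2009) = 8×122 + 30×10 + 9×93 + 3×37 = 976 + 300 + 837 + 111 = 2224
link = 2009/2224 = 0.903327
Chained index = 100 × 1.007932 × 1.040289 × 0.903327 = 94.7176

94.72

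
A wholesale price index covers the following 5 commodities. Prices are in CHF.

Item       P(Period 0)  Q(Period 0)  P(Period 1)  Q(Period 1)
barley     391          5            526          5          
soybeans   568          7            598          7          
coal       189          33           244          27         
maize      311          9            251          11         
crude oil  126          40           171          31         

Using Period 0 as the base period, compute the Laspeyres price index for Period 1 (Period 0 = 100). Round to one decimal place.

119.8

Laspeyres price index uses base-period quantities as weights.
ΣP(Period 1)·Q(Period 0) = 526×5 + 598×7 + 244×33 + 251×9 + 171×40 = 2630 + 4186 + 8052 + 2259 + 6840 = 23967
ΣP(Period 0)·Q(Period 0) = 391×5 + 568×7 + 189×33 + 311×9 + 126×40 = 1955 + 3976 + 6237 + 2799 + 5040 = 20007
Index = 23967 / 20007 × 100 = 119.7931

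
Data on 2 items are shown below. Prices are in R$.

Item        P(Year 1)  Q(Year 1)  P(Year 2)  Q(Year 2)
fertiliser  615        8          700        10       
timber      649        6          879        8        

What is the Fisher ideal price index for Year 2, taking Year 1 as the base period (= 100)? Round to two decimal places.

Laspeyres component (base-period weights):
ΣP(Year 2)Q(Year 1) = 700×8 + 879×6 = 5600 + 5274 = 10874
ΣP(Year 1)Q(Year 1) = 615×8 + 649×6 = 4920 + 3894 = 8814
L = 10874 / 8814 × 100 = 123.3719
Paasche component (current-period weights):
ΣP(Year 2)Q(Year 2) = 700×10 + 879×8 = 7000 + 7032 = 14032
ΣP(Year 1)Q(Year 2) = 615×10 + 649×8 = 6150 + 5192 = 11342
P = 14032 / 11342 × 100 = 123.7172
Fisher = √(L × P) = √(123.3719 × 123.7172) = 123.5444

123.54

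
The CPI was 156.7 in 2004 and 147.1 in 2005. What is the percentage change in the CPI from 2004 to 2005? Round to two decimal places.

Change = (147.1 − 156.7) / 156.7 × 100
       = -9.6 / 156.7 × 100 = -6.1264%

-6.13%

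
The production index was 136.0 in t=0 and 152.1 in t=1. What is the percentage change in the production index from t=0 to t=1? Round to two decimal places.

11.84%

Change = (152.1 − 136.0) / 136.0 × 100
       = 16.1 / 136.0 × 100 = 11.8382%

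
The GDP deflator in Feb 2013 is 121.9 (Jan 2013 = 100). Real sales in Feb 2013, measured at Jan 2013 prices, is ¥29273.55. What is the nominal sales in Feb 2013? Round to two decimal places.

35684.46

Nominal = Real × (Index/100) = 29273.55 × (121.9/100)
        = 29273.55 × 1.219 = 35684.4575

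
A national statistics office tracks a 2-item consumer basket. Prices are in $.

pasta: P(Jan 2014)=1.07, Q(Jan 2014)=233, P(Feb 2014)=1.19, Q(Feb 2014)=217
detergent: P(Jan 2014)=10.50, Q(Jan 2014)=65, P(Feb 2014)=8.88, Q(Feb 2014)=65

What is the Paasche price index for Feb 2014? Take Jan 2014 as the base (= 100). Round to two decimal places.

91.33

Paasche price index uses current-period quantities as weights.
ΣP(Feb 2014)·Q(Feb 2014) = 1.19×217 + 8.88×65 = 258.23 + 577.2 = 835.43
ΣP(Jan 2014)·Q(Feb 2014) = 1.07×217 + 10.50×65 = 232.19 + 682.5 = 914.69
Index = 835.43 / 914.69 × 100 = 91.3348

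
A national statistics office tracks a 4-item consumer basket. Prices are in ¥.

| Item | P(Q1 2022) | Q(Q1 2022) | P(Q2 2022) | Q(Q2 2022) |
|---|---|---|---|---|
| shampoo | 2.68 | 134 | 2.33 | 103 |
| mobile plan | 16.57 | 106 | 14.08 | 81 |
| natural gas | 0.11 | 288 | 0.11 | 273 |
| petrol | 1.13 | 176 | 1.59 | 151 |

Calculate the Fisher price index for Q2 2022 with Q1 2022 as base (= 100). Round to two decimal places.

Laspeyres component (base-period weights):
ΣP(Q2 2022)Q(Q1 2022) = 2.33×134 + 14.08×106 + 0.11×288 + 1.59×176 = 312.22 + 1492.48 + 31.68 + 279.84 = 2116.22
ΣP(Q1 2022)Q(Q1 2022) = 2.68×134 + 16.57×106 + 0.11×288 + 1.13×176 = 359.12 + 1756.42 + 31.68 + 198.88 = 2346.1
L = 2116.22 / 2346.1 × 100 = 90.2016
Paasche component (current-period weights):
ΣP(Q2 2022)Q(Q2 2022) = 2.33×103 + 14.08×81 + 0.11×273 + 1.59×151 = 239.99 + 1140.48 + 30.03 + 240.09 = 1650.59
ΣP(Q1 2022)Q(Q2 2022) = 2.68×103 + 16.57×81 + 0.11×273 + 1.13×151 = 276.04 + 1342.17 + 30.03 + 170.63 = 1818.87
P = 1650.59 / 1818.87 × 100 = 90.7481
Fisher = √(L × P) = √(90.2016 × 90.7481) = 90.4744

90.47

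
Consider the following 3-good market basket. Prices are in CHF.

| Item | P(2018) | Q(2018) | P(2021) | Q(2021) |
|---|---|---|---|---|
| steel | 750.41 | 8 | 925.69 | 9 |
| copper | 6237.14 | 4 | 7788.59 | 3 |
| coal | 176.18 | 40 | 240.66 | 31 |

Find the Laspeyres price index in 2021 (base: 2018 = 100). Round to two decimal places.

126.81

Laspeyres price index uses base-period quantities as weights.
ΣP(2021)·Q(2018) = 925.69×8 + 7788.59×4 + 240.66×40 = 7405.52 + 31154.36 + 9626.4 = 48186.28
ΣP(2018)·Q(2018) = 750.41×8 + 6237.14×4 + 176.18×40 = 6003.28 + 24948.56 + 7047.2 = 37999.04
Index = 48186.28 / 37999.04 × 100 = 126.8092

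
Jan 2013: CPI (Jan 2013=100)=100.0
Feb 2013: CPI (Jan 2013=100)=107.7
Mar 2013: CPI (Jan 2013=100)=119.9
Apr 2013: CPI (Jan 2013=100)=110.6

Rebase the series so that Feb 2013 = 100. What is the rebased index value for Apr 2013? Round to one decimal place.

102.7

Rebased(Apr 2013) = 110.6 / 107.7 × 100 = 102.6927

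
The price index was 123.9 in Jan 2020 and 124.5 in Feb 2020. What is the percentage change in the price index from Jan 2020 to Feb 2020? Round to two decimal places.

0.48%

Change = (124.5 − 123.9) / 123.9 × 100
       = 0.6 / 123.9 × 100 = 0.4843%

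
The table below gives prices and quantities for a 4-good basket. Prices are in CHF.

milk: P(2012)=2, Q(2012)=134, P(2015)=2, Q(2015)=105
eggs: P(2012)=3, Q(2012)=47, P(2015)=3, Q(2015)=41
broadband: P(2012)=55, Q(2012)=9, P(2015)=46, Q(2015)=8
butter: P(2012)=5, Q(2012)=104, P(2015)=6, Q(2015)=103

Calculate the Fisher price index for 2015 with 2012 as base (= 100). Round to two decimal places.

102.01

Laspeyres component (base-period weights):
ΣP(2015)Q(2012) = 2×134 + 3×47 + 46×9 + 6×104 = 268 + 141 + 414 + 624 = 1447
ΣP(2012)Q(2012) = 2×134 + 3×47 + 55×9 + 5×104 = 268 + 141 + 495 + 520 = 1424
L = 1447 / 1424 × 100 = 101.6152
Paasche component (current-period weights):
ΣP(2015)Q(2015) = 2×105 + 3×41 + 46×8 + 6×103 = 210 + 123 + 368 + 618 = 1319
ΣP(2012)Q(2015) = 2×105 + 3×41 + 55×8 + 5×103 = 210 + 123 + 440 + 515 = 1288
P = 1319 / 1288 × 100 = 102.4068
Fisher = √(L × P) = √(101.6152 × 102.4068) = 102.0102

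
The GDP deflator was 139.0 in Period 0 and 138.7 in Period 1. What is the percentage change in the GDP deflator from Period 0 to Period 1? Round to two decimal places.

-0.22%

Change = (138.7 − 139.0) / 139.0 × 100
       = -0.3 / 139.0 × 100 = -0.2158%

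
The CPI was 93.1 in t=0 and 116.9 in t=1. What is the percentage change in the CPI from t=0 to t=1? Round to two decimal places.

25.56%

Change = (116.9 − 93.1) / 93.1 × 100
       = 23.8 / 93.1 × 100 = 25.5639%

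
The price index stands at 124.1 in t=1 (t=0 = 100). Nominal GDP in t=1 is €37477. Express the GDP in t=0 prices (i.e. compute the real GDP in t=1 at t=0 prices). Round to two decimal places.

Real = Nominal ÷ (Index/100) = 37477 ÷ (124.1/100)
     = 37477 ÷ 1.241 = 30199.0330

30199.03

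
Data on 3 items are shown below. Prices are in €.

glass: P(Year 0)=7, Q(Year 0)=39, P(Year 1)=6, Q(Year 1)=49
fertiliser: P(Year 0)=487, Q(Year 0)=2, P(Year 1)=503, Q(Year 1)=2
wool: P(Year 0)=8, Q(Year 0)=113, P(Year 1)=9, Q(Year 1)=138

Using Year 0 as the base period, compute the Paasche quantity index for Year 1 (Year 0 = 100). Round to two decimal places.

112.63

Paasche quantity index uses current-period prices as weights.
ΣP(Year 1)·Q(Year 1) = 6×49 + 503×2 + 9×138 = 294 + 1006 + 1242 = 2542
ΣP(Year 1)·Q(Year 0) = 6×39 + 503×2 + 9×113 = 234 + 1006 + 1017 = 2257
Index = 2542 / 2257 × 100 = 112.6274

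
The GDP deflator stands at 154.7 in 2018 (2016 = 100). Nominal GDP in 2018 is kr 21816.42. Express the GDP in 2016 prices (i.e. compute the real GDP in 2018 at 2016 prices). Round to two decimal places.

14102.40

Real = Nominal ÷ (Index/100) = 21816.42 ÷ (154.7/100)
     = 21816.42 ÷ 1.547 = 14102.4047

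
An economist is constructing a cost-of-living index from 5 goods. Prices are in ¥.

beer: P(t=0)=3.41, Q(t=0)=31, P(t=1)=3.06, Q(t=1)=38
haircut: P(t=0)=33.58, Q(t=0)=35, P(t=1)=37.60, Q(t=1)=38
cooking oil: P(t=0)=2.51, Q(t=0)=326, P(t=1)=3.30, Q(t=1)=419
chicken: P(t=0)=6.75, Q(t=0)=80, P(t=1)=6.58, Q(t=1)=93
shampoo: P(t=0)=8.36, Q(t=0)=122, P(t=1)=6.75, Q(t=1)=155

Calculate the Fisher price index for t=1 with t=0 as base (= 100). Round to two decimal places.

104.76

Laspeyres component (base-period weights):
ΣP(t=1)Q(t=0) = 3.06×31 + 37.60×35 + 3.30×326 + 6.58×80 + 6.75×122 = 94.86 + 1316 + 1075.8 + 526.4 + 823.5 = 3836.56
ΣP(t=0)Q(t=0) = 3.41×31 + 33.58×35 + 2.51×326 + 6.75×80 + 8.36×122 = 105.71 + 1175.3 + 818.26 + 540 + 1019.92 = 3659.19
L = 3836.56 / 3659.19 × 100 = 104.8472
Paasche component (current-period weights):
ΣP(t=1)Q(t=1) = 3.06×38 + 37.60×38 + 3.30×419 + 6.58×93 + 6.75×155 = 116.28 + 1428.8 + 1382.7 + 611.94 + 1046.25 = 4585.97
ΣP(t=0)Q(t=1) = 3.41×38 + 33.58×38 + 2.51×419 + 6.75×93 + 8.36×155 = 129.58 + 1276.04 + 1051.69 + 627.75 + 1295.8 = 4380.86
P = 4585.97 / 4380.86 × 100 = 104.6820
Fisher = √(L × P) = √(104.8472 × 104.6820) = 104.7646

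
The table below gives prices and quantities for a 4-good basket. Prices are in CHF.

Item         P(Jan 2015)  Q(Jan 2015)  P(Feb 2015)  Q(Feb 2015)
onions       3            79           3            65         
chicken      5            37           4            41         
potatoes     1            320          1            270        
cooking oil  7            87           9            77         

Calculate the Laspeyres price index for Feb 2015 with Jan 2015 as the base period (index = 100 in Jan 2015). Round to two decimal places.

110.14

Laspeyres price index uses base-period quantities as weights.
ΣP(Feb 2015)·Q(Jan 2015) = 3×79 + 4×37 + 1×320 + 9×87 = 237 + 148 + 320 + 783 = 1488
ΣP(Jan 2015)·Q(Jan 2015) = 3×79 + 5×37 + 1×320 + 7×87 = 237 + 185 + 320 + 609 = 1351
Index = 1488 / 1351 × 100 = 110.1406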